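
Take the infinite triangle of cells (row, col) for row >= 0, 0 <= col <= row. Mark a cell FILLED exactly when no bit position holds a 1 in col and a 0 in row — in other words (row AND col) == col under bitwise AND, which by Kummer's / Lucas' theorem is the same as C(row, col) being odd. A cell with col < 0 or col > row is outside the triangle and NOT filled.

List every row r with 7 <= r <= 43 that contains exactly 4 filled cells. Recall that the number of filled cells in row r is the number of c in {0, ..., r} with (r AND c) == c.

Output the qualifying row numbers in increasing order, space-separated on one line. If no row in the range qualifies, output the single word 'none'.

Answer: 9 10 12 17 18 20 24 33 34 36 40

Derivation:
Row r has 2^popcount(r) filled cells, so we need popcount(r) = log2(4) = 2.
Scan r = 7..43 and keep those with exactly 2 one-bits:
r=7=111 popcount=3 -> skip
r=8=1000 popcount=1 -> skip
r=9=1001 popcount=2 -> KEEP
r=10=1010 popcount=2 -> KEEP
r=11=1011 popcount=3 -> skip
r=12=1100 popcount=2 -> KEEP
r=13=1101 popcount=3 -> skip
r=14=1110 popcount=3 -> skip
r=15=1111 popcount=4 -> skip
r=16=10000 popcount=1 -> skip
r=17=10001 popcount=2 -> KEEP
r=18=10010 popcount=2 -> KEEP
r=19=10011 popcount=3 -> skip
r=20=10100 popcount=2 -> KEEP
r=21=10101 popcount=3 -> skip
r=22=10110 popcount=3 -> skip
r=23=10111 popcount=4 -> skip
r=24=11000 popcount=2 -> KEEP
r=25=11001 popcount=3 -> skip
r=26=11010 popcount=3 -> skip
r=27=11011 popcount=4 -> skip
r=28=11100 popcount=3 -> skip
r=29=11101 popcount=4 -> skip
r=30=11110 popcount=4 -> skip
r=31=11111 popcount=5 -> skip
r=32=100000 popcount=1 -> skip
r=33=100001 popcount=2 -> KEEP
r=34=100010 popcount=2 -> KEEP
r=35=100011 popcount=3 -> skip
r=36=100100 popcount=2 -> KEEP
r=37=100101 popcount=3 -> skip
r=38=100110 popcount=3 -> skip
r=39=100111 popcount=4 -> skip
r=40=101000 popcount=2 -> KEEP
r=41=101001 popcount=3 -> skip
r=42=101010 popcount=3 -> skip
r=43=101011 popcount=4 -> skip
Kept rows: 9 10 12 17 18 20 24 33 34 36 40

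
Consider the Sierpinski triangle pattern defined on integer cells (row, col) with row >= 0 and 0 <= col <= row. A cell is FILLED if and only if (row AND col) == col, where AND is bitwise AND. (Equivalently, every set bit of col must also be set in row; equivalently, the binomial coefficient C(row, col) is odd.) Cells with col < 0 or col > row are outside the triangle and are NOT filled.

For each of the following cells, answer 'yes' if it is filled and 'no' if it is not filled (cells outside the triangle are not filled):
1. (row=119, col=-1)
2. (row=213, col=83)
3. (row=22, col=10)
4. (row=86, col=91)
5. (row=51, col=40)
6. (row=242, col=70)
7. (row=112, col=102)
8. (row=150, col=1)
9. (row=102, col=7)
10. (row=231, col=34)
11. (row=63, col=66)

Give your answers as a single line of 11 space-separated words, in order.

(119,-1): col outside [0, 119] -> not filled
(213,83): row=0b11010101, col=0b1010011, row AND col = 0b1010001 = 81; 81 != 83 -> empty
(22,10): row=0b10110, col=0b1010, row AND col = 0b10 = 2; 2 != 10 -> empty
(86,91): col outside [0, 86] -> not filled
(51,40): row=0b110011, col=0b101000, row AND col = 0b100000 = 32; 32 != 40 -> empty
(242,70): row=0b11110010, col=0b1000110, row AND col = 0b1000010 = 66; 66 != 70 -> empty
(112,102): row=0b1110000, col=0b1100110, row AND col = 0b1100000 = 96; 96 != 102 -> empty
(150,1): row=0b10010110, col=0b1, row AND col = 0b0 = 0; 0 != 1 -> empty
(102,7): row=0b1100110, col=0b111, row AND col = 0b110 = 6; 6 != 7 -> empty
(231,34): row=0b11100111, col=0b100010, row AND col = 0b100010 = 34; 34 == 34 -> filled
(63,66): col outside [0, 63] -> not filled

Answer: no no no no no no no no no yes no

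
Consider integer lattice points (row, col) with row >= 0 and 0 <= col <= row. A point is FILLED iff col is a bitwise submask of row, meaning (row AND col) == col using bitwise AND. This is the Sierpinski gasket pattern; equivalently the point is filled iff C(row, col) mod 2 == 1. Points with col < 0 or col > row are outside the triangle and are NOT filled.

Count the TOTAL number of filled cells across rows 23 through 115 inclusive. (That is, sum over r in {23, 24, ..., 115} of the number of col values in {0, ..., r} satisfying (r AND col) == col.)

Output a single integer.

Answer: 1492

Derivation:
r23=10111 pc4: +16 =16
r24=11000 pc2: +4 =20
r25=11001 pc3: +8 =28
r26=11010 pc3: +8 =36
r27=11011 pc4: +16 =52
r28=11100 pc3: +8 =60
r29=11101 pc4: +16 =76
r30=11110 pc4: +16 =92
r31=11111 pc5: +32 =124
r32=100000 pc1: +2 =126
r33=100001 pc2: +4 =130
r34=100010 pc2: +4 =134
r35=100011 pc3: +8 =142
r36=100100 pc2: +4 =146
r37=100101 pc3: +8 =154
r38=100110 pc3: +8 =162
r39=100111 pc4: +16 =178
r40=101000 pc2: +4 =182
r41=101001 pc3: +8 =190
r42=101010 pc3: +8 =198
r43=101011 pc4: +16 =214
r44=101100 pc3: +8 =222
r45=101101 pc4: +16 =238
r46=101110 pc4: +16 =254
r47=101111 pc5: +32 =286
r48=110000 pc2: +4 =290
r49=110001 pc3: +8 =298
r50=110010 pc3: +8 =306
r51=110011 pc4: +16 =322
r52=110100 pc3: +8 =330
r53=110101 pc4: +16 =346
r54=110110 pc4: +16 =362
r55=110111 pc5: +32 =394
r56=111000 pc3: +8 =402
r57=111001 pc4: +16 =418
r58=111010 pc4: +16 =434
r59=111011 pc5: +32 =466
r60=111100 pc4: +16 =482
r61=111101 pc5: +32 =514
r62=111110 pc5: +32 =546
r63=111111 pc6: +64 =610
r64=1000000 pc1: +2 =612
r65=1000001 pc2: +4 =616
r66=1000010 pc2: +4 =620
r67=1000011 pc3: +8 =628
r68=1000100 pc2: +4 =632
r69=1000101 pc3: +8 =640
r70=1000110 pc3: +8 =648
r71=1000111 pc4: +16 =664
r72=1001000 pc2: +4 =668
r73=1001001 pc3: +8 =676
r74=1001010 pc3: +8 =684
r75=1001011 pc4: +16 =700
r76=1001100 pc3: +8 =708
r77=1001101 pc4: +16 =724
r78=1001110 pc4: +16 =740
r79=1001111 pc5: +32 =772
r80=1010000 pc2: +4 =776
r81=1010001 pc3: +8 =784
r82=1010010 pc3: +8 =792
r83=1010011 pc4: +16 =808
r84=1010100 pc3: +8 =816
r85=1010101 pc4: +16 =832
r86=1010110 pc4: +16 =848
r87=1010111 pc5: +32 =880
r88=1011000 pc3: +8 =888
r89=1011001 pc4: +16 =904
r90=1011010 pc4: +16 =920
r91=1011011 pc5: +32 =952
r92=1011100 pc4: +16 =968
r93=1011101 pc5: +32 =1000
r94=1011110 pc5: +32 =1032
r95=1011111 pc6: +64 =1096
r96=1100000 pc2: +4 =1100
r97=1100001 pc3: +8 =1108
r98=1100010 pc3: +8 =1116
r99=1100011 pc4: +16 =1132
r100=1100100 pc3: +8 =1140
r101=1100101 pc4: +16 =1156
r102=1100110 pc4: +16 =1172
r103=1100111 pc5: +32 =1204
r104=1101000 pc3: +8 =1212
r105=1101001 pc4: +16 =1228
r106=1101010 pc4: +16 =1244
r107=1101011 pc5: +32 =1276
r108=1101100 pc4: +16 =1292
r109=1101101 pc5: +32 =1324
r110=1101110 pc5: +32 =1356
r111=1101111 pc6: +64 =1420
r112=1110000 pc3: +8 =1428
r113=1110001 pc4: +16 =1444
r114=1110010 pc4: +16 =1460
r115=1110011 pc5: +32 =1492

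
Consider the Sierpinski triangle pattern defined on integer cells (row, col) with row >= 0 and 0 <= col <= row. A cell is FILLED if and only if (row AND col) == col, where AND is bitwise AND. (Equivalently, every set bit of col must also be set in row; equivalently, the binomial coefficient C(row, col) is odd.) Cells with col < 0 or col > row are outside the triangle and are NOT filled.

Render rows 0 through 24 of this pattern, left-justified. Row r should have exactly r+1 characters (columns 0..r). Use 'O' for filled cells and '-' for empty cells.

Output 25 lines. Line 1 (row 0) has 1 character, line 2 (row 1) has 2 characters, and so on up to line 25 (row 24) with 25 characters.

r0=0: O
r1=1: OO
r2=10: O-O
r3=11: OOOO
r4=100: O---O
r5=101: OO--OO
r6=110: O-O-O-O
r7=111: OOOOOOOO
r8=1000: O-------O
r9=1001: OO------OO
r10=1010: O-O-----O-O
r11=1011: OOOO----OOOO
r12=1100: O---O---O---O
r13=1101: OO--OO--OO--OO
r14=1110: O-O-O-O-O-O-O-O
r15=1111: OOOOOOOOOOOOOOOO
r16=10000: O---------------O
r17=10001: OO--------------OO
r18=10010: O-O-------------O-O
r19=10011: OOOO------------OOOO
r20=10100: O---O-----------O---O
r21=10101: OO--OO----------OO--OO
r22=10110: O-O-O-O---------O-O-O-O
r23=10111: OOOOOOOO--------OOOOOOOO
r24=11000: O-------O-------O-------O

Answer: O
OO
O-O
OOOO
O---O
OO--OO
O-O-O-O
OOOOOOOO
O-------O
OO------OO
O-O-----O-O
OOOO----OOOO
O---O---O---O
OO--OO--OO--OO
O-O-O-O-O-O-O-O
OOOOOOOOOOOOOOOO
O---------------O
OO--------------OO
O-O-------------O-O
OOOO------------OOOO
O---O-----------O---O
OO--OO----------OO--OO
O-O-O-O---------O-O-O-O
OOOOOOOO--------OOOOOOOO
O-------O-------O-------O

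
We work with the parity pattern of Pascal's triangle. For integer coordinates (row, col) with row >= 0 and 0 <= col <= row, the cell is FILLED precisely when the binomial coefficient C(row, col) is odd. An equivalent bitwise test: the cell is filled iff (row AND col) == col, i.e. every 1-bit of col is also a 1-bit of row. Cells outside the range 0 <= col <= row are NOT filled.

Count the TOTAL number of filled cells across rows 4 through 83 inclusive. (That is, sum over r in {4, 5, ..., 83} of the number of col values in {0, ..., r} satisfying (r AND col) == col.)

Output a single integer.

Answer: 918

Derivation:
r4=100 pc1: +2 =2
r5=101 pc2: +4 =6
r6=110 pc2: +4 =10
r7=111 pc3: +8 =18
r8=1000 pc1: +2 =20
r9=1001 pc2: +4 =24
r10=1010 pc2: +4 =28
r11=1011 pc3: +8 =36
r12=1100 pc2: +4 =40
r13=1101 pc3: +8 =48
r14=1110 pc3: +8 =56
r15=1111 pc4: +16 =72
r16=10000 pc1: +2 =74
r17=10001 pc2: +4 =78
r18=10010 pc2: +4 =82
r19=10011 pc3: +8 =90
r20=10100 pc2: +4 =94
r21=10101 pc3: +8 =102
r22=10110 pc3: +8 =110
r23=10111 pc4: +16 =126
r24=11000 pc2: +4 =130
r25=11001 pc3: +8 =138
r26=11010 pc3: +8 =146
r27=11011 pc4: +16 =162
r28=11100 pc3: +8 =170
r29=11101 pc4: +16 =186
r30=11110 pc4: +16 =202
r31=11111 pc5: +32 =234
r32=100000 pc1: +2 =236
r33=100001 pc2: +4 =240
r34=100010 pc2: +4 =244
r35=100011 pc3: +8 =252
r36=100100 pc2: +4 =256
r37=100101 pc3: +8 =264
r38=100110 pc3: +8 =272
r39=100111 pc4: +16 =288
r40=101000 pc2: +4 =292
r41=101001 pc3: +8 =300
r42=101010 pc3: +8 =308
r43=101011 pc4: +16 =324
r44=101100 pc3: +8 =332
r45=101101 pc4: +16 =348
r46=101110 pc4: +16 =364
r47=101111 pc5: +32 =396
r48=110000 pc2: +4 =400
r49=110001 pc3: +8 =408
r50=110010 pc3: +8 =416
r51=110011 pc4: +16 =432
r52=110100 pc3: +8 =440
r53=110101 pc4: +16 =456
r54=110110 pc4: +16 =472
r55=110111 pc5: +32 =504
r56=111000 pc3: +8 =512
r57=111001 pc4: +16 =528
r58=111010 pc4: +16 =544
r59=111011 pc5: +32 =576
r60=111100 pc4: +16 =592
r61=111101 pc5: +32 =624
r62=111110 pc5: +32 =656
r63=111111 pc6: +64 =720
r64=1000000 pc1: +2 =722
r65=1000001 pc2: +4 =726
r66=1000010 pc2: +4 =730
r67=1000011 pc3: +8 =738
r68=1000100 pc2: +4 =742
r69=1000101 pc3: +8 =750
r70=1000110 pc3: +8 =758
r71=1000111 pc4: +16 =774
r72=1001000 pc2: +4 =778
r73=1001001 pc3: +8 =786
r74=1001010 pc3: +8 =794
r75=1001011 pc4: +16 =810
r76=1001100 pc3: +8 =818
r77=1001101 pc4: +16 =834
r78=1001110 pc4: +16 =850
r79=1001111 pc5: +32 =882
r80=1010000 pc2: +4 =886
r81=1010001 pc3: +8 =894
r82=1010010 pc3: +8 =902
r83=1010011 pc4: +16 =918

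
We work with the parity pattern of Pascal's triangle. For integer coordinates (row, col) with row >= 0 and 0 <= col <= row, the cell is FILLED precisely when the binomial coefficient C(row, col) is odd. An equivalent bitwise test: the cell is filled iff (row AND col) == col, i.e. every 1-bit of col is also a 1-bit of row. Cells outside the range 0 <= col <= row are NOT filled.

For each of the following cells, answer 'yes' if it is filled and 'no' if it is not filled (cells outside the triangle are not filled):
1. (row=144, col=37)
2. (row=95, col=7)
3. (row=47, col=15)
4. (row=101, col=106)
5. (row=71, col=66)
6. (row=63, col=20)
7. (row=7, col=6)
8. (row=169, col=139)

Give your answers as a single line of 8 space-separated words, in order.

Answer: no yes yes no yes yes yes no

Derivation:
(144,37): row=0b10010000, col=0b100101, row AND col = 0b0 = 0; 0 != 37 -> empty
(95,7): row=0b1011111, col=0b111, row AND col = 0b111 = 7; 7 == 7 -> filled
(47,15): row=0b101111, col=0b1111, row AND col = 0b1111 = 15; 15 == 15 -> filled
(101,106): col outside [0, 101] -> not filled
(71,66): row=0b1000111, col=0b1000010, row AND col = 0b1000010 = 66; 66 == 66 -> filled
(63,20): row=0b111111, col=0b10100, row AND col = 0b10100 = 20; 20 == 20 -> filled
(7,6): row=0b111, col=0b110, row AND col = 0b110 = 6; 6 == 6 -> filled
(169,139): row=0b10101001, col=0b10001011, row AND col = 0b10001001 = 137; 137 != 139 -> empty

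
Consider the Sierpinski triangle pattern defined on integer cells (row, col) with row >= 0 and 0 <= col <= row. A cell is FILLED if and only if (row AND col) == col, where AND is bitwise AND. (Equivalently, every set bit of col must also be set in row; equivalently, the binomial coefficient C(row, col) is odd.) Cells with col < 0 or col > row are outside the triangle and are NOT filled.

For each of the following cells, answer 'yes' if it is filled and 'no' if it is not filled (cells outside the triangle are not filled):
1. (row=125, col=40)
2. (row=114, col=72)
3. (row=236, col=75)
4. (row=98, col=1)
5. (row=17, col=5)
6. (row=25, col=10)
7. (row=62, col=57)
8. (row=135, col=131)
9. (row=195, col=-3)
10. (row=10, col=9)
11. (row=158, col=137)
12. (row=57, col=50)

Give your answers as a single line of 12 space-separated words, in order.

Answer: yes no no no no no no yes no no no no

Derivation:
(125,40): row=0b1111101, col=0b101000, row AND col = 0b101000 = 40; 40 == 40 -> filled
(114,72): row=0b1110010, col=0b1001000, row AND col = 0b1000000 = 64; 64 != 72 -> empty
(236,75): row=0b11101100, col=0b1001011, row AND col = 0b1001000 = 72; 72 != 75 -> empty
(98,1): row=0b1100010, col=0b1, row AND col = 0b0 = 0; 0 != 1 -> empty
(17,5): row=0b10001, col=0b101, row AND col = 0b1 = 1; 1 != 5 -> empty
(25,10): row=0b11001, col=0b1010, row AND col = 0b1000 = 8; 8 != 10 -> empty
(62,57): row=0b111110, col=0b111001, row AND col = 0b111000 = 56; 56 != 57 -> empty
(135,131): row=0b10000111, col=0b10000011, row AND col = 0b10000011 = 131; 131 == 131 -> filled
(195,-3): col outside [0, 195] -> not filled
(10,9): row=0b1010, col=0b1001, row AND col = 0b1000 = 8; 8 != 9 -> empty
(158,137): row=0b10011110, col=0b10001001, row AND col = 0b10001000 = 136; 136 != 137 -> empty
(57,50): row=0b111001, col=0b110010, row AND col = 0b110000 = 48; 48 != 50 -> empty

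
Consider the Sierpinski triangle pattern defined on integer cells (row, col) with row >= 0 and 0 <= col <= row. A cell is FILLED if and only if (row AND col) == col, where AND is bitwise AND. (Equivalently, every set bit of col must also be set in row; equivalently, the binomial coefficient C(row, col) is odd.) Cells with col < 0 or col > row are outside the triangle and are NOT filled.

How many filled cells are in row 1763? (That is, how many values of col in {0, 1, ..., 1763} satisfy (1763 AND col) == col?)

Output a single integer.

Answer: 128

Derivation:
1763 in binary = 11011100011
popcount(1763) = number of 1-bits in 11011100011 = 7
A col c satisfies (1763 AND c) == c iff every set bit of c is also set in 1763; each of the 7 set bits of 1763 can independently be on or off in c.
count = 2^7 = 128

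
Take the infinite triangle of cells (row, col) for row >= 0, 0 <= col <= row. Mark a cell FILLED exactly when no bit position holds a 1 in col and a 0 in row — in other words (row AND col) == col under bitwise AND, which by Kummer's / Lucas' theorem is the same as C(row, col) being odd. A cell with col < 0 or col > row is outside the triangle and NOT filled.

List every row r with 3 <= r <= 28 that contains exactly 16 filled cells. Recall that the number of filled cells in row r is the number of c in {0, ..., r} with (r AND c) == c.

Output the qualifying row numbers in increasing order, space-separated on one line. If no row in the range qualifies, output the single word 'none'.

Row r has 2^popcount(r) filled cells, so we need popcount(r) = log2(16) = 4.
Scan r = 3..28 and keep those with exactly 4 one-bits:
r=3=11 popcount=2 -> skip
r=4=100 popcount=1 -> skip
r=5=101 popcount=2 -> skip
r=6=110 popcount=2 -> skip
r=7=111 popcount=3 -> skip
r=8=1000 popcount=1 -> skip
r=9=1001 popcount=2 -> skip
r=10=1010 popcount=2 -> skip
r=11=1011 popcount=3 -> skip
r=12=1100 popcount=2 -> skip
r=13=1101 popcount=3 -> skip
r=14=1110 popcount=3 -> skip
r=15=1111 popcount=4 -> KEEP
r=16=10000 popcount=1 -> skip
r=17=10001 popcount=2 -> skip
r=18=10010 popcount=2 -> skip
r=19=10011 popcount=3 -> skip
r=20=10100 popcount=2 -> skip
r=21=10101 popcount=3 -> skip
r=22=10110 popcount=3 -> skip
r=23=10111 popcount=4 -> KEEP
r=24=11000 popcount=2 -> skip
r=25=11001 popcount=3 -> skip
r=26=11010 popcount=3 -> skip
r=27=11011 popcount=4 -> KEEP
r=28=11100 popcount=3 -> skip
Kept rows: 15 23 27

Answer: 15 23 27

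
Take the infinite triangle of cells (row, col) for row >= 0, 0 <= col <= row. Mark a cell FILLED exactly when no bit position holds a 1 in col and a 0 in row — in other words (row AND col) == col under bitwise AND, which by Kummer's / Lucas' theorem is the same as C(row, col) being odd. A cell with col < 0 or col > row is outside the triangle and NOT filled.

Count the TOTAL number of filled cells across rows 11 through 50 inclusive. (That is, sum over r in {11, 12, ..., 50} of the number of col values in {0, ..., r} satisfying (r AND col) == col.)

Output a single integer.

Answer: 388

Derivation:
r11=1011 pc3: +8 =8
r12=1100 pc2: +4 =12
r13=1101 pc3: +8 =20
r14=1110 pc3: +8 =28
r15=1111 pc4: +16 =44
r16=10000 pc1: +2 =46
r17=10001 pc2: +4 =50
r18=10010 pc2: +4 =54
r19=10011 pc3: +8 =62
r20=10100 pc2: +4 =66
r21=10101 pc3: +8 =74
r22=10110 pc3: +8 =82
r23=10111 pc4: +16 =98
r24=11000 pc2: +4 =102
r25=11001 pc3: +8 =110
r26=11010 pc3: +8 =118
r27=11011 pc4: +16 =134
r28=11100 pc3: +8 =142
r29=11101 pc4: +16 =158
r30=11110 pc4: +16 =174
r31=11111 pc5: +32 =206
r32=100000 pc1: +2 =208
r33=100001 pc2: +4 =212
r34=100010 pc2: +4 =216
r35=100011 pc3: +8 =224
r36=100100 pc2: +4 =228
r37=100101 pc3: +8 =236
r38=100110 pc3: +8 =244
r39=100111 pc4: +16 =260
r40=101000 pc2: +4 =264
r41=101001 pc3: +8 =272
r42=101010 pc3: +8 =280
r43=101011 pc4: +16 =296
r44=101100 pc3: +8 =304
r45=101101 pc4: +16 =320
r46=101110 pc4: +16 =336
r47=101111 pc5: +32 =368
r48=110000 pc2: +4 =372
r49=110001 pc3: +8 =380
r50=110010 pc3: +8 =388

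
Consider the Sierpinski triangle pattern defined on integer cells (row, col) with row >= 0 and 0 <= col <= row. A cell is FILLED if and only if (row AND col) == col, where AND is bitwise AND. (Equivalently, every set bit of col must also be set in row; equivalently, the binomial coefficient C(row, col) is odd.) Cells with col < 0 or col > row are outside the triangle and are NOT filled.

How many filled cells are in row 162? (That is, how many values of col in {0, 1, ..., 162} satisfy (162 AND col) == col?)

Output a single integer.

Answer: 8

Derivation:
162 in binary = 10100010
popcount(162) = number of 1-bits in 10100010 = 3
A col c satisfies (162 AND c) == c iff every set bit of c is also set in 162; each of the 3 set bits of 162 can independently be on or off in c.
count = 2^3 = 8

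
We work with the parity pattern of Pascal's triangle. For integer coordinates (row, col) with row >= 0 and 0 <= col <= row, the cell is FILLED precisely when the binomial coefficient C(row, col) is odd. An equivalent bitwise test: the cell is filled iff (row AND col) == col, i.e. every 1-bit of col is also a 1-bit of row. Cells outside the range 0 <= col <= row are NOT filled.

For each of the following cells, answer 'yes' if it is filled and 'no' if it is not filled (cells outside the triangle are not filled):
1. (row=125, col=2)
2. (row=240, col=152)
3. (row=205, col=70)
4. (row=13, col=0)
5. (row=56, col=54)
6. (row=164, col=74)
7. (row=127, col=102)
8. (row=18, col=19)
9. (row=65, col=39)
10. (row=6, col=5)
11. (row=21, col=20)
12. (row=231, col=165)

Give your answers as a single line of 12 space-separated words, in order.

Answer: no no no yes no no yes no no no yes yes

Derivation:
(125,2): row=0b1111101, col=0b10, row AND col = 0b0 = 0; 0 != 2 -> empty
(240,152): row=0b11110000, col=0b10011000, row AND col = 0b10010000 = 144; 144 != 152 -> empty
(205,70): row=0b11001101, col=0b1000110, row AND col = 0b1000100 = 68; 68 != 70 -> empty
(13,0): row=0b1101, col=0b0, row AND col = 0b0 = 0; 0 == 0 -> filled
(56,54): row=0b111000, col=0b110110, row AND col = 0b110000 = 48; 48 != 54 -> empty
(164,74): row=0b10100100, col=0b1001010, row AND col = 0b0 = 0; 0 != 74 -> empty
(127,102): row=0b1111111, col=0b1100110, row AND col = 0b1100110 = 102; 102 == 102 -> filled
(18,19): col outside [0, 18] -> not filled
(65,39): row=0b1000001, col=0b100111, row AND col = 0b1 = 1; 1 != 39 -> empty
(6,5): row=0b110, col=0b101, row AND col = 0b100 = 4; 4 != 5 -> empty
(21,20): row=0b10101, col=0b10100, row AND col = 0b10100 = 20; 20 == 20 -> filled
(231,165): row=0b11100111, col=0b10100101, row AND col = 0b10100101 = 165; 165 == 165 -> filled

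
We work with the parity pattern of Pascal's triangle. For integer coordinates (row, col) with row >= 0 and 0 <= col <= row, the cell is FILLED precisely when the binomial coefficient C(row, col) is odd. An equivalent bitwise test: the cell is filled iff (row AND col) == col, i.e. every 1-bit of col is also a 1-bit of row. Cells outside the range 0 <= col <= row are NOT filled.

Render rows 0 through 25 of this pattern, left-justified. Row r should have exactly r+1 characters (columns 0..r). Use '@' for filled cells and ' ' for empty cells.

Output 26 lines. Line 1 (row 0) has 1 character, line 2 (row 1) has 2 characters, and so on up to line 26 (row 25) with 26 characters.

Answer: @
@@
@ @
@@@@
@   @
@@  @@
@ @ @ @
@@@@@@@@
@       @
@@      @@
@ @     @ @
@@@@    @@@@
@   @   @   @
@@  @@  @@  @@
@ @ @ @ @ @ @ @
@@@@@@@@@@@@@@@@
@               @
@@              @@
@ @             @ @
@@@@            @@@@
@   @           @   @
@@  @@          @@  @@
@ @ @ @         @ @ @ @
@@@@@@@@        @@@@@@@@
@       @       @       @
@@      @@      @@      @@

Derivation:
r0=0: @
r1=1: @@
r2=10: @ @
r3=11: @@@@
r4=100: @   @
r5=101: @@  @@
r6=110: @ @ @ @
r7=111: @@@@@@@@
r8=1000: @       @
r9=1001: @@      @@
r10=1010: @ @     @ @
r11=1011: @@@@    @@@@
r12=1100: @   @   @   @
r13=1101: @@  @@  @@  @@
r14=1110: @ @ @ @ @ @ @ @
r15=1111: @@@@@@@@@@@@@@@@
r16=10000: @               @
r17=10001: @@              @@
r18=10010: @ @             @ @
r19=10011: @@@@            @@@@
r20=10100: @   @           @   @
r21=10101: @@  @@          @@  @@
r22=10110: @ @ @ @         @ @ @ @
r23=10111: @@@@@@@@        @@@@@@@@
r24=11000: @       @       @       @
r25=11001: @@      @@      @@      @@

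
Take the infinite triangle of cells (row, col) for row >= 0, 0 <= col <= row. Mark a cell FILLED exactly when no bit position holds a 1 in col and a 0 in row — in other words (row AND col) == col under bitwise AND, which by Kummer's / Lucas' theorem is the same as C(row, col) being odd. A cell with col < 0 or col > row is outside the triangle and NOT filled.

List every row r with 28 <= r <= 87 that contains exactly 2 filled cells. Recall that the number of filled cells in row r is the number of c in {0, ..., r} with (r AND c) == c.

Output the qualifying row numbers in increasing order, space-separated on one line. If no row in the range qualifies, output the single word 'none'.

Row r has 2^popcount(r) filled cells, so we need popcount(r) = log2(2) = 1.
Scan r = 28..87 and keep those with exactly 1 one-bits:
r=28=11100 popcount=3 -> skip
r=29=11101 popcount=4 -> skip
r=30=11110 popcount=4 -> skip
r=31=11111 popcount=5 -> skip
r=32=100000 popcount=1 -> KEEP
r=33=100001 popcount=2 -> skip
r=34=100010 popcount=2 -> skip
r=35=100011 popcount=3 -> skip
r=36=100100 popcount=2 -> skip
r=37=100101 popcount=3 -> skip
r=38=100110 popcount=3 -> skip
r=39=100111 popcount=4 -> skip
r=40=101000 popcount=2 -> skip
r=41=101001 popcount=3 -> skip
r=42=101010 popcount=3 -> skip
r=43=101011 popcount=4 -> skip
r=44=101100 popcount=3 -> skip
r=45=101101 popcount=4 -> skip
r=46=101110 popcount=4 -> skip
r=47=101111 popcount=5 -> skip
r=48=110000 popcount=2 -> skip
r=49=110001 popcount=3 -> skip
r=50=110010 popcount=3 -> skip
r=51=110011 popcount=4 -> skip
r=52=110100 popcount=3 -> skip
r=53=110101 popcount=4 -> skip
r=54=110110 popcount=4 -> skip
r=55=110111 popcount=5 -> skip
r=56=111000 popcount=3 -> skip
r=57=111001 popcount=4 -> skip
r=58=111010 popcount=4 -> skip
r=59=111011 popcount=5 -> skip
r=60=111100 popcount=4 -> skip
r=61=111101 popcount=5 -> skip
r=62=111110 popcount=5 -> skip
r=63=111111 popcount=6 -> skip
r=64=1000000 popcount=1 -> KEEP
r=65=1000001 popcount=2 -> skip
r=66=1000010 popcount=2 -> skip
r=67=1000011 popcount=3 -> skip
r=68=1000100 popcount=2 -> skip
r=69=1000101 popcount=3 -> skip
r=70=1000110 popcount=3 -> skip
r=71=1000111 popcount=4 -> skip
r=72=1001000 popcount=2 -> skip
r=73=1001001 popcount=3 -> skip
r=74=1001010 popcount=3 -> skip
r=75=1001011 popcount=4 -> skip
r=76=1001100 popcount=3 -> skip
r=77=1001101 popcount=4 -> skip
r=78=1001110 popcount=4 -> skip
r=79=1001111 popcount=5 -> skip
r=80=1010000 popcount=2 -> skip
r=81=1010001 popcount=3 -> skip
r=82=1010010 popcount=3 -> skip
r=83=1010011 popcount=4 -> skip
r=84=1010100 popcount=3 -> skip
r=85=1010101 popcount=4 -> skip
r=86=1010110 popcount=4 -> skip
r=87=1010111 popcount=5 -> skip
Kept rows: 32 64

Answer: 32 64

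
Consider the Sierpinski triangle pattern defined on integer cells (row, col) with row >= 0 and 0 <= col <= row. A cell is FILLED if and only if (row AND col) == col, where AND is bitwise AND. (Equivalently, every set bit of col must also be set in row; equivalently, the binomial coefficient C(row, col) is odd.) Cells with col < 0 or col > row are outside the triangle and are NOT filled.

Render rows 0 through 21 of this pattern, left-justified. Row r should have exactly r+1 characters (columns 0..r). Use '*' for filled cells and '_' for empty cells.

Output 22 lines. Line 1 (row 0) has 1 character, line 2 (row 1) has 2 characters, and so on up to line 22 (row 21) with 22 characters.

Answer: *
**
*_*
****
*___*
**__**
*_*_*_*
********
*_______*
**______**
*_*_____*_*
****____****
*___*___*___*
**__**__**__**
*_*_*_*_*_*_*_*
****************
*_______________*
**______________**
*_*_____________*_*
****____________****
*___*___________*___*
**__**__________**__**

Derivation:
r0=0: *
r1=1: **
r2=10: *_*
r3=11: ****
r4=100: *___*
r5=101: **__**
r6=110: *_*_*_*
r7=111: ********
r8=1000: *_______*
r9=1001: **______**
r10=1010: *_*_____*_*
r11=1011: ****____****
r12=1100: *___*___*___*
r13=1101: **__**__**__**
r14=1110: *_*_*_*_*_*_*_*
r15=1111: ****************
r16=10000: *_______________*
r17=10001: **______________**
r18=10010: *_*_____________*_*
r19=10011: ****____________****
r20=10100: *___*___________*___*
r21=10101: **__**__________**__**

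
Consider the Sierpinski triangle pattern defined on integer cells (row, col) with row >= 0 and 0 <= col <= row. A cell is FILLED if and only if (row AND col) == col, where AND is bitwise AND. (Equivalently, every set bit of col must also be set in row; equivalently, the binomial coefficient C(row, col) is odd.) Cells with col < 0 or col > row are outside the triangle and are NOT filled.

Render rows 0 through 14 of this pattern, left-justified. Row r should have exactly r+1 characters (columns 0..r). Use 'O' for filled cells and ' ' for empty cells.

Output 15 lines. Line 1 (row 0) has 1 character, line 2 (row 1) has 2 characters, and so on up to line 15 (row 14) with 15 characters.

r0=0: O
r1=1: OO
r2=10: O O
r3=11: OOOO
r4=100: O   O
r5=101: OO  OO
r6=110: O O O O
r7=111: OOOOOOOO
r8=1000: O       O
r9=1001: OO      OO
r10=1010: O O     O O
r11=1011: OOOO    OOOO
r12=1100: O   O   O   O
r13=1101: OO  OO  OO  OO
r14=1110: O O O O O O O O

Answer: O
OO
O O
OOOO
O   O
OO  OO
O O O O
OOOOOOOO
O       O
OO      OO
O O     O O
OOOO    OOOO
O   O   O   O
OO  OO  OO  OO
O O O O O O O O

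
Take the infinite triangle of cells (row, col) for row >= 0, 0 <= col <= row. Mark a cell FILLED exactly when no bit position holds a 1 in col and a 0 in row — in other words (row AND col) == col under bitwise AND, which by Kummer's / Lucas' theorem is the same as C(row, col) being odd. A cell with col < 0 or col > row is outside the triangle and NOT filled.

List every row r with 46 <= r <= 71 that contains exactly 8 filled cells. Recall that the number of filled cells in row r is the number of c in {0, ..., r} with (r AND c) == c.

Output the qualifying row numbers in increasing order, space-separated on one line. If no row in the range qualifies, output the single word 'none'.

Row r has 2^popcount(r) filled cells, so we need popcount(r) = log2(8) = 3.
Scan r = 46..71 and keep those with exactly 3 one-bits:
r=46=101110 popcount=4 -> skip
r=47=101111 popcount=5 -> skip
r=48=110000 popcount=2 -> skip
r=49=110001 popcount=3 -> KEEP
r=50=110010 popcount=3 -> KEEP
r=51=110011 popcount=4 -> skip
r=52=110100 popcount=3 -> KEEP
r=53=110101 popcount=4 -> skip
r=54=110110 popcount=4 -> skip
r=55=110111 popcount=5 -> skip
r=56=111000 popcount=3 -> KEEP
r=57=111001 popcount=4 -> skip
r=58=111010 popcount=4 -> skip
r=59=111011 popcount=5 -> skip
r=60=111100 popcount=4 -> skip
r=61=111101 popcount=5 -> skip
r=62=111110 popcount=5 -> skip
r=63=111111 popcount=6 -> skip
r=64=1000000 popcount=1 -> skip
r=65=1000001 popcount=2 -> skip
r=66=1000010 popcount=2 -> skip
r=67=1000011 popcount=3 -> KEEP
r=68=1000100 popcount=2 -> skip
r=69=1000101 popcount=3 -> KEEP
r=70=1000110 popcount=3 -> KEEP
r=71=1000111 popcount=4 -> skip
Kept rows: 49 50 52 56 67 69 70

Answer: 49 50 52 56 67 69 70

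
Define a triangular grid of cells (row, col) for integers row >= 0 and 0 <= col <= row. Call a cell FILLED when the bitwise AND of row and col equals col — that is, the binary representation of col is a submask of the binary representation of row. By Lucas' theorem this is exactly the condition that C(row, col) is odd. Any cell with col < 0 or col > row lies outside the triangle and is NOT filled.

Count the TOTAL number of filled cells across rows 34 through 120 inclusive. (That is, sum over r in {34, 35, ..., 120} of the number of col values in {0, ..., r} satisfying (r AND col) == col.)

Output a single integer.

Answer: 1522

Derivation:
r34=100010 pc2: +4 =4
r35=100011 pc3: +8 =12
r36=100100 pc2: +4 =16
r37=100101 pc3: +8 =24
r38=100110 pc3: +8 =32
r39=100111 pc4: +16 =48
r40=101000 pc2: +4 =52
r41=101001 pc3: +8 =60
r42=101010 pc3: +8 =68
r43=101011 pc4: +16 =84
r44=101100 pc3: +8 =92
r45=101101 pc4: +16 =108
r46=101110 pc4: +16 =124
r47=101111 pc5: +32 =156
r48=110000 pc2: +4 =160
r49=110001 pc3: +8 =168
r50=110010 pc3: +8 =176
r51=110011 pc4: +16 =192
r52=110100 pc3: +8 =200
r53=110101 pc4: +16 =216
r54=110110 pc4: +16 =232
r55=110111 pc5: +32 =264
r56=111000 pc3: +8 =272
r57=111001 pc4: +16 =288
r58=111010 pc4: +16 =304
r59=111011 pc5: +32 =336
r60=111100 pc4: +16 =352
r61=111101 pc5: +32 =384
r62=111110 pc5: +32 =416
r63=111111 pc6: +64 =480
r64=1000000 pc1: +2 =482
r65=1000001 pc2: +4 =486
r66=1000010 pc2: +4 =490
r67=1000011 pc3: +8 =498
r68=1000100 pc2: +4 =502
r69=1000101 pc3: +8 =510
r70=1000110 pc3: +8 =518
r71=1000111 pc4: +16 =534
r72=1001000 pc2: +4 =538
r73=1001001 pc3: +8 =546
r74=1001010 pc3: +8 =554
r75=1001011 pc4: +16 =570
r76=1001100 pc3: +8 =578
r77=1001101 pc4: +16 =594
r78=1001110 pc4: +16 =610
r79=1001111 pc5: +32 =642
r80=1010000 pc2: +4 =646
r81=1010001 pc3: +8 =654
r82=1010010 pc3: +8 =662
r83=1010011 pc4: +16 =678
r84=1010100 pc3: +8 =686
r85=1010101 pc4: +16 =702
r86=1010110 pc4: +16 =718
r87=1010111 pc5: +32 =750
r88=1011000 pc3: +8 =758
r89=1011001 pc4: +16 =774
r90=1011010 pc4: +16 =790
r91=1011011 pc5: +32 =822
r92=1011100 pc4: +16 =838
r93=1011101 pc5: +32 =870
r94=1011110 pc5: +32 =902
r95=1011111 pc6: +64 =966
r96=1100000 pc2: +4 =970
r97=1100001 pc3: +8 =978
r98=1100010 pc3: +8 =986
r99=1100011 pc4: +16 =1002
r100=1100100 pc3: +8 =1010
r101=1100101 pc4: +16 =1026
r102=1100110 pc4: +16 =1042
r103=1100111 pc5: +32 =1074
r104=1101000 pc3: +8 =1082
r105=1101001 pc4: +16 =1098
r106=1101010 pc4: +16 =1114
r107=1101011 pc5: +32 =1146
r108=1101100 pc4: +16 =1162
r109=1101101 pc5: +32 =1194
r110=1101110 pc5: +32 =1226
r111=1101111 pc6: +64 =1290
r112=1110000 pc3: +8 =1298
r113=1110001 pc4: +16 =1314
r114=1110010 pc4: +16 =1330
r115=1110011 pc5: +32 =1362
r116=1110100 pc4: +16 =1378
r117=1110101 pc5: +32 =1410
r118=1110110 pc5: +32 =1442
r119=1110111 pc6: +64 =1506
r120=1111000 pc4: +16 =1522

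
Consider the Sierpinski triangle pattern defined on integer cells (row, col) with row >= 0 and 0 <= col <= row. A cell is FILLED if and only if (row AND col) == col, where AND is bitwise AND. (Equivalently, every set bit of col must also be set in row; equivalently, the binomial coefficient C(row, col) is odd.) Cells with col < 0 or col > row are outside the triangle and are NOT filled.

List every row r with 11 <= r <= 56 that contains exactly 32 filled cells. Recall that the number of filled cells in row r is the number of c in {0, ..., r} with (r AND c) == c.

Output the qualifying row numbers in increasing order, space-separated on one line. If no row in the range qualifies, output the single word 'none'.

Answer: 31 47 55

Derivation:
Row r has 2^popcount(r) filled cells, so we need popcount(r) = log2(32) = 5.
Scan r = 11..56 and keep those with exactly 5 one-bits:
r=11=1011 popcount=3 -> skip
r=12=1100 popcount=2 -> skip
r=13=1101 popcount=3 -> skip
r=14=1110 popcount=3 -> skip
r=15=1111 popcount=4 -> skip
r=16=10000 popcount=1 -> skip
r=17=10001 popcount=2 -> skip
r=18=10010 popcount=2 -> skip
r=19=10011 popcount=3 -> skip
r=20=10100 popcount=2 -> skip
r=21=10101 popcount=3 -> skip
r=22=10110 popcount=3 -> skip
r=23=10111 popcount=4 -> skip
r=24=11000 popcount=2 -> skip
r=25=11001 popcount=3 -> skip
r=26=11010 popcount=3 -> skip
r=27=11011 popcount=4 -> skip
r=28=11100 popcount=3 -> skip
r=29=11101 popcount=4 -> skip
r=30=11110 popcount=4 -> skip
r=31=11111 popcount=5 -> KEEP
r=32=100000 popcount=1 -> skip
r=33=100001 popcount=2 -> skip
r=34=100010 popcount=2 -> skip
r=35=100011 popcount=3 -> skip
r=36=100100 popcount=2 -> skip
r=37=100101 popcount=3 -> skip
r=38=100110 popcount=3 -> skip
r=39=100111 popcount=4 -> skip
r=40=101000 popcount=2 -> skip
r=41=101001 popcount=3 -> skip
r=42=101010 popcount=3 -> skip
r=43=101011 popcount=4 -> skip
r=44=101100 popcount=3 -> skip
r=45=101101 popcount=4 -> skip
r=46=101110 popcount=4 -> skip
r=47=101111 popcount=5 -> KEEP
r=48=110000 popcount=2 -> skip
r=49=110001 popcount=3 -> skip
r=50=110010 popcount=3 -> skip
r=51=110011 popcount=4 -> skip
r=52=110100 popcount=3 -> skip
r=53=110101 popcount=4 -> skip
r=54=110110 popcount=4 -> skip
r=55=110111 popcount=5 -> KEEP
r=56=111000 popcount=3 -> skip
Kept rows: 31 47 55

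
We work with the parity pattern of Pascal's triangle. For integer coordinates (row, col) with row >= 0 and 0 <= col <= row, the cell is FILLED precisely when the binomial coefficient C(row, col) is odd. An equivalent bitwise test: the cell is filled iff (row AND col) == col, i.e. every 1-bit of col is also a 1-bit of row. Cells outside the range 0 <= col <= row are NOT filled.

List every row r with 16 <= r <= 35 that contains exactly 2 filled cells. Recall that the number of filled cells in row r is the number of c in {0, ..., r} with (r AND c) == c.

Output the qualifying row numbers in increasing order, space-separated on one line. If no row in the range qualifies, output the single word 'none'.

Row r has 2^popcount(r) filled cells, so we need popcount(r) = log2(2) = 1.
Scan r = 16..35 and keep those with exactly 1 one-bits:
r=16=10000 popcount=1 -> KEEP
r=17=10001 popcount=2 -> skip
r=18=10010 popcount=2 -> skip
r=19=10011 popcount=3 -> skip
r=20=10100 popcount=2 -> skip
r=21=10101 popcount=3 -> skip
r=22=10110 popcount=3 -> skip
r=23=10111 popcount=4 -> skip
r=24=11000 popcount=2 -> skip
r=25=11001 popcount=3 -> skip
r=26=11010 popcount=3 -> skip
r=27=11011 popcount=4 -> skip
r=28=11100 popcount=3 -> skip
r=29=11101 popcount=4 -> skip
r=30=11110 popcount=4 -> skip
r=31=11111 popcount=5 -> skip
r=32=100000 popcount=1 -> KEEP
r=33=100001 popcount=2 -> skip
r=34=100010 popcount=2 -> skip
r=35=100011 popcount=3 -> skip
Kept rows: 16 32

Answer: 16 32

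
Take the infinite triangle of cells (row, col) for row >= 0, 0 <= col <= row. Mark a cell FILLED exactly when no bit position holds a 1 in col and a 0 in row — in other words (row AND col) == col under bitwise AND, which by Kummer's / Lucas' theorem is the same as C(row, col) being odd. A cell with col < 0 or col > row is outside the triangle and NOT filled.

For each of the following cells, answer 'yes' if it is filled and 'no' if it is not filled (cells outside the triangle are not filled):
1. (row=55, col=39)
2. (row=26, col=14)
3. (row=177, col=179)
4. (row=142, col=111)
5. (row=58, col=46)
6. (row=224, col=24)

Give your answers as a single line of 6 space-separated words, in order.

Answer: yes no no no no no

Derivation:
(55,39): row=0b110111, col=0b100111, row AND col = 0b100111 = 39; 39 == 39 -> filled
(26,14): row=0b11010, col=0b1110, row AND col = 0b1010 = 10; 10 != 14 -> empty
(177,179): col outside [0, 177] -> not filled
(142,111): row=0b10001110, col=0b1101111, row AND col = 0b1110 = 14; 14 != 111 -> empty
(58,46): row=0b111010, col=0b101110, row AND col = 0b101010 = 42; 42 != 46 -> empty
(224,24): row=0b11100000, col=0b11000, row AND col = 0b0 = 0; 0 != 24 -> empty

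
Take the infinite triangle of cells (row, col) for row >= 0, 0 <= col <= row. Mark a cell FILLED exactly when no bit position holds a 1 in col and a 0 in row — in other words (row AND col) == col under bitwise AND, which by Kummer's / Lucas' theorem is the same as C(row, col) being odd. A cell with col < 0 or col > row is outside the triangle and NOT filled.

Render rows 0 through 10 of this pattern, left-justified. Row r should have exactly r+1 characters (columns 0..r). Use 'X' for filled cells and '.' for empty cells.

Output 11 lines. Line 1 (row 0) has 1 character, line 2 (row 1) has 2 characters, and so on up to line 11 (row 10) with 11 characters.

Answer: X
XX
X.X
XXXX
X...X
XX..XX
X.X.X.X
XXXXXXXX
X.......X
XX......XX
X.X.....X.X

Derivation:
r0=0: X
r1=1: XX
r2=10: X.X
r3=11: XXXX
r4=100: X...X
r5=101: XX..XX
r6=110: X.X.X.X
r7=111: XXXXXXXX
r8=1000: X.......X
r9=1001: XX......XX
r10=1010: X.X.....X.X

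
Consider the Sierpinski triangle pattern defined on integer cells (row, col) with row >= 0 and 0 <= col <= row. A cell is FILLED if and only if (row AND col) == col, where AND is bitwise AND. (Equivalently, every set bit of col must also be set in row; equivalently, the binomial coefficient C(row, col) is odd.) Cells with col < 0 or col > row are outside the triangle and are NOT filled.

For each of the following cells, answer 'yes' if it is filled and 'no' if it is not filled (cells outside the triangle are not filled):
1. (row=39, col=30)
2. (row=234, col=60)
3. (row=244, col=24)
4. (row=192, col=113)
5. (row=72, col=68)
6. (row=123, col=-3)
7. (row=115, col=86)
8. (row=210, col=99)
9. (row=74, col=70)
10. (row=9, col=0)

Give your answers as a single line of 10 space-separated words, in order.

(39,30): row=0b100111, col=0b11110, row AND col = 0b110 = 6; 6 != 30 -> empty
(234,60): row=0b11101010, col=0b111100, row AND col = 0b101000 = 40; 40 != 60 -> empty
(244,24): row=0b11110100, col=0b11000, row AND col = 0b10000 = 16; 16 != 24 -> empty
(192,113): row=0b11000000, col=0b1110001, row AND col = 0b1000000 = 64; 64 != 113 -> empty
(72,68): row=0b1001000, col=0b1000100, row AND col = 0b1000000 = 64; 64 != 68 -> empty
(123,-3): col outside [0, 123] -> not filled
(115,86): row=0b1110011, col=0b1010110, row AND col = 0b1010010 = 82; 82 != 86 -> empty
(210,99): row=0b11010010, col=0b1100011, row AND col = 0b1000010 = 66; 66 != 99 -> empty
(74,70): row=0b1001010, col=0b1000110, row AND col = 0b1000010 = 66; 66 != 70 -> empty
(9,0): row=0b1001, col=0b0, row AND col = 0b0 = 0; 0 == 0 -> filled

Answer: no no no no no no no no no yes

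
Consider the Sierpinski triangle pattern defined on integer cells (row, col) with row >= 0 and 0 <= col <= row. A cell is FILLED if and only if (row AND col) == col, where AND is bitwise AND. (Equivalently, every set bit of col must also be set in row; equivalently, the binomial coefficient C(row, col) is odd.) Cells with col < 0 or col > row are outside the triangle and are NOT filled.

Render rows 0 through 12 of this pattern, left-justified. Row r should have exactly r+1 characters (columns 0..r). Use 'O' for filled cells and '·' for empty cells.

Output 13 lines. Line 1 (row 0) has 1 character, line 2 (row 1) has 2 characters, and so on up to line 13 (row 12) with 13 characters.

r0=0: O
r1=1: OO
r2=10: O·O
r3=11: OOOO
r4=100: O···O
r5=101: OO··OO
r6=110: O·O·O·O
r7=111: OOOOOOOO
r8=1000: O·······O
r9=1001: OO······OO
r10=1010: O·O·····O·O
r11=1011: OOOO····OOOO
r12=1100: O···O···O···O

Answer: O
OO
O·O
OOOO
O···O
OO··OO
O·O·O·O
OOOOOOOO
O·······O
OO······OO
O·O·····O·O
OOOO····OOOO
O···O···O···O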